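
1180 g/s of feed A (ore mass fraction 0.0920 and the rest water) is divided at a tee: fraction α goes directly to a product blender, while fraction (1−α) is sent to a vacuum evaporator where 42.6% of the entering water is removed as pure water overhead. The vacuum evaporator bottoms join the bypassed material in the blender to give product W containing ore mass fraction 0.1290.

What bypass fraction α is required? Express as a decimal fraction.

0.258

All 1180×0.092 = 108.56 g/s of ore reaches W, so W = 108.56/0.129 = 841.55 g/s and vapour = 338.45 g/s.
The evaporator receives (1−α)·1180 of feed at 0.908 water and removes 0.426 of that water:
0.426×0.908×(1−α)×1180 = 338.45
(1−α) = 338.45/456.43 = 0.7415;  α = 0.2585.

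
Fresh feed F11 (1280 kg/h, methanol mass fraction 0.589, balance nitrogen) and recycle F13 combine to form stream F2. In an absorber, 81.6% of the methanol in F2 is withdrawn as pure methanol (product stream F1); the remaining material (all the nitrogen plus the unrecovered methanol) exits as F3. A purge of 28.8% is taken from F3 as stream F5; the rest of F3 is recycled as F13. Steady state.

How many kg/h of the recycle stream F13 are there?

1414 kg/h

nitrogen enters only via F11 and leaves only via the purge: 1280×0.411 = 0.288×(nitrogen in F3), and the absorber passes all nitrogen, so nitrogen in F2 = nitrogen in F3 = 1826.7 kg/h.
methanol in F2: m_A = 1280×0.589 + (1−0.288)·(1−0.816)·m_A, so m_A = 753.92/0.8690 = 867.58 kg/h.
F3 = (1−0.816)×867.58 + 1826.7 = 1986.3 kg/h.
Recycle F13 = (1−0.288)×1986.3 = 1414.2 kg/h.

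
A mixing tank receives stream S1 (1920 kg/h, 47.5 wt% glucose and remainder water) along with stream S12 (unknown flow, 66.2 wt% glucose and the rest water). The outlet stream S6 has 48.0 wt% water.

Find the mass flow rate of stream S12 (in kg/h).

608.5 kg/h

Let S12 be the unknown flow. Total out = 1920 + S12.
water balance: 1008 + 0.338·S12 = 0.480·(1920 + S12)
(0.338 − 0.480)·S12 = 0.480×1920 − 1008 = -86.4
S12 = -86.4 / -0.142 = 608.45 kg/h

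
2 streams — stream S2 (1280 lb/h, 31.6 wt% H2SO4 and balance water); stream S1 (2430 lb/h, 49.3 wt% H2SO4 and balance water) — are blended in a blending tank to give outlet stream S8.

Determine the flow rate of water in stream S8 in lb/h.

2108 lb/h

water out = water in = 1280×0.684 + 2430×0.507 = 2107.5 lb/h.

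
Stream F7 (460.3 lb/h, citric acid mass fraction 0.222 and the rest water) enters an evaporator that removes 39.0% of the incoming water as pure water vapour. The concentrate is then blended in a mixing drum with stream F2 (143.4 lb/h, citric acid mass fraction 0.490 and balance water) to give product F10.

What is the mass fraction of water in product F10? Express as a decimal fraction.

Vapour removed = 0.390×0.778×460.3 = 139.66 lb/h; concentrate = 320.64 lb/h.
water reaching the mixer = 218.45 (from concentrate) + 143.4×0.510 = 291.58 lb/h.
Product flow = 320.64 + 143.4 = 464.04 lb/h; water fraction = 0.628.

0.628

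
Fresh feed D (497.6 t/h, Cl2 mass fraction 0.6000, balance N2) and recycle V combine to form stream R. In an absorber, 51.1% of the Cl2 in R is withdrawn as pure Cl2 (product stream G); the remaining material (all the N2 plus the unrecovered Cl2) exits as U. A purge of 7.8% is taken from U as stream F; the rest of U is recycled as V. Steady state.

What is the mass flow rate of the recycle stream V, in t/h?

N2 enters only via D and leaves only via the purge: 497.6×0.400 = 0.078×(N2 in U), and the absorber passes all N2, so N2 in R = N2 in U = 2551.8 t/h.
Cl2 in R: m_A = 497.6×0.600 + (1−0.078)·(1−0.511)·m_A, so m_A = 298.56/0.5491 = 543.68 t/h.
U = (1−0.511)×543.68 + 2551.8 = 2817.7 t/h.
Recycle V = (1−0.078)×2817.7 = 2597.9 t/h.

2598 t/h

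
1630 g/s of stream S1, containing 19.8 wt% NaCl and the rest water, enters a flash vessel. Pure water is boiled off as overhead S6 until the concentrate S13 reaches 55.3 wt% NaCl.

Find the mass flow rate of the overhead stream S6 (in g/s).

1046 g/s

NaCl is conserved: 1630×0.198 = 322.74 g/s all reports to the concentrate.
Concentrate = 322.74/(target fraction) = 583.62 g/s.
Overhead = 1630 − 583.62 = 1046.4 g/s.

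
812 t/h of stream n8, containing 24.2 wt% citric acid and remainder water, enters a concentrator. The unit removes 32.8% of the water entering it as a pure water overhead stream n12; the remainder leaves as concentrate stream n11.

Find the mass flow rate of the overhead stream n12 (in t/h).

water entering = 812×0.758 = 615.5 t/h; overhead removed = 0.328×615.5 = 201.88 t/h.

201.9 t/h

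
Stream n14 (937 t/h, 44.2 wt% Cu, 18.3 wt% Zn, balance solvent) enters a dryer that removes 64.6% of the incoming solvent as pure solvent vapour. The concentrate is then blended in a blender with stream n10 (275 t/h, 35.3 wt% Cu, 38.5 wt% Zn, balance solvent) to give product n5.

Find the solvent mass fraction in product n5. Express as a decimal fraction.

0.199

Vapour removed = 0.646×0.375×937 = 226.99 t/h; concentrate = 710.01 t/h.
solvent reaching the mixer = 124.39 (from concentrate) + 275×0.262 = 196.44 t/h.
Product flow = 710.01 + 275 = 985.01 t/h; solvent fraction = 0.199.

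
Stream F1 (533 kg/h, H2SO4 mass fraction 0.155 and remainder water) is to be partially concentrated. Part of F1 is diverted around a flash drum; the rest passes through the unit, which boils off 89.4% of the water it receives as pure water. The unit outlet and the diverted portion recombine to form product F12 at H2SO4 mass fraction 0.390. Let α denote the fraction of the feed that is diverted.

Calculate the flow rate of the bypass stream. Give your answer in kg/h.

107.9 kg/h

All 533×0.155 = 82.615 kg/h of H2SO4 reaches F12, so F12 = 82.615/0.390 = 211.83 kg/h and vapour = 321.17 kg/h.
The evaporator receives (1−α)·533 of feed at 0.845 water and removes 0.894 of that water:
0.894×0.845×(1−α)×533 = 321.17
(1−α) = 321.17/402.64 = 0.7976;  α = 0.2024.
Bypass flow = 0.2024×533 = 107.86 kg/h.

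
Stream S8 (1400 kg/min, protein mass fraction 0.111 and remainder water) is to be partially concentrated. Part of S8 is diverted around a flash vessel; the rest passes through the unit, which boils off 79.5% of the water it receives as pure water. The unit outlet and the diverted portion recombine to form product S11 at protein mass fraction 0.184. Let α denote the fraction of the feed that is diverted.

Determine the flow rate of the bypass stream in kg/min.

614.1 kg/min

All 1400×0.111 = 155.4 kg/min of protein reaches S11, so S11 = 155.4/0.184 = 844.57 kg/min and vapour = 555.43 kg/min.
The evaporator receives (1−α)·1400 of feed at 0.889 water and removes 0.795 of that water:
0.795×0.889×(1−α)×1400 = 555.43
(1−α) = 555.43/989.46 = 0.5614;  α = 0.4386.
Bypass flow = 0.4386×1400 = 614.11 kg/min.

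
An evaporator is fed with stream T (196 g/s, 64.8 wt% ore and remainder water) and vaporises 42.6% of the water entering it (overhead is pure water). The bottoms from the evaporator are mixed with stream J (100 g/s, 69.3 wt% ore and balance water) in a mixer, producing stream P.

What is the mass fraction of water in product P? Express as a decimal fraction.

Vapour removed = 0.426×0.352×196 = 29.391 g/s; concentrate = 166.61 g/s.
water reaching the mixer = 39.601 (from concentrate) + 100×0.307 = 70.301 g/s.
Product flow = 166.61 + 100 = 266.61 g/s; water fraction = 0.264.

0.264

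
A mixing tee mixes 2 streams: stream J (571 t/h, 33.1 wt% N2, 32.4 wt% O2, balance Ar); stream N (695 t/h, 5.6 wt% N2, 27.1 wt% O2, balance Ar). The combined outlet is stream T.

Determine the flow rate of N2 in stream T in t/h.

227.9 t/h

N2 out = N2 in = 571×0.331 + 695×0.056 = 227.92 t/h.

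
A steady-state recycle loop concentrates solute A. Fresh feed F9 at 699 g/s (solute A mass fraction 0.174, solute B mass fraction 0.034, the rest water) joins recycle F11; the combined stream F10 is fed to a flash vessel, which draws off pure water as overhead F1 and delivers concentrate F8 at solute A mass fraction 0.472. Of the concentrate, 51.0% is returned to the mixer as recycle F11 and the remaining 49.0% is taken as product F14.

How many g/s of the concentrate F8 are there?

525.9 g/s

Overall solute A balance (none leaves overhead): solute A in fresh feed = solute A in product, i.e. 699×0.174 = (1−0.510)·F8·0.472.
F8 = 121.63/(0.472×0.490) = 525.88 g/s.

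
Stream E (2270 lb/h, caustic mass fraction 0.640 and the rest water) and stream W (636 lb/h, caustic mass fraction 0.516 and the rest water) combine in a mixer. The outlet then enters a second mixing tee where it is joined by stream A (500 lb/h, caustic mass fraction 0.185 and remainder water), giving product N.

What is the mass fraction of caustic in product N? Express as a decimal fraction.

Overall, product flow = 3406 lb/h.
caustic in = 2270×0.640 + 636×0.516 + 500×0.185 = 1873.5 lb/h.
caustic fraction in N = 0.550.

0.550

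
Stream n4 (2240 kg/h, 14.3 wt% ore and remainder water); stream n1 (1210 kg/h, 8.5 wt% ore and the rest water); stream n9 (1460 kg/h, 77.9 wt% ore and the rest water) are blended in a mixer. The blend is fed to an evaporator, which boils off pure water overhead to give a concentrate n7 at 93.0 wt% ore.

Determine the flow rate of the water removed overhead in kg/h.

3232 kg/h

ore entering = 2240×0.143 + 1210×0.085 + 1460×0.779 = 1560.5 kg/h.
All ore reports to n7, so n7 = 1560.5/0.930 = 1678 kg/h.
Total feed = 4910 kg/h; overhead = 4910 − 1678 = 3232 kg/h.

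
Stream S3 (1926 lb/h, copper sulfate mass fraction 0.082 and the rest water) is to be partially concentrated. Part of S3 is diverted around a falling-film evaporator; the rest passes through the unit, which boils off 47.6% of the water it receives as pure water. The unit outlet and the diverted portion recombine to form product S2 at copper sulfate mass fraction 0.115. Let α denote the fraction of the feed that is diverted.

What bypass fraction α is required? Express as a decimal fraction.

0.343

All 1926×0.082 = 157.93 lb/h of copper sulfate reaches S2, so S2 = 157.93/0.115 = 1373.3 lb/h and vapour = 552.68 lb/h.
The evaporator receives (1−α)·1926 of feed at 0.918 water and removes 0.476 of that water:
0.476×0.918×(1−α)×1926 = 552.68
(1−α) = 552.68/841.6 = 0.6567;  α = 0.3433.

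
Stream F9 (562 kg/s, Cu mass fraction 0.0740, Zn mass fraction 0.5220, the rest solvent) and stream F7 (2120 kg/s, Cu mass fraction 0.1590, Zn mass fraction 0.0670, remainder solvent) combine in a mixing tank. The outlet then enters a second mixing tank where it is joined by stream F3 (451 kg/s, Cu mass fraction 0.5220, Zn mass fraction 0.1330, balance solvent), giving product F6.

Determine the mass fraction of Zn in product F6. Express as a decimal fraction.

Overall, product flow = 3133 kg/s.
Zn in = 562×0.522 + 2120×0.067 + 451×0.133 = 495.39 kg/s.
Zn fraction in F6 = 0.1581.

0.1581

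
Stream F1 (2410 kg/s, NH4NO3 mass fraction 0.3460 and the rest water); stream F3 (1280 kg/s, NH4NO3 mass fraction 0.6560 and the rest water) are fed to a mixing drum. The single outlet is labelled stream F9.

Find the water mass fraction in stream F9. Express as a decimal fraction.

0.5465

Total flow out = 2410 + 1280 = 3690 kg/s.
water in = 2410×0.654 + 1280×0.344 = 2016.5 kg/s.
water mass fraction in F9 = 2016.5/3690 = 0.5465.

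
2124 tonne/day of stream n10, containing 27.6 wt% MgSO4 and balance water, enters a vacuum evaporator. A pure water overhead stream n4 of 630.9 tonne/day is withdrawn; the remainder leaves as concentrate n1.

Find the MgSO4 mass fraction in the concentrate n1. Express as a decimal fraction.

0.3926

MgSO4 is not removed: 2124×0.276 = 586.22 tonne/day of MgSO4 enters n1.
Concentrate = 2124 − 630.9 = 1493.1 tonne/day.
Mass fraction = 586.22/1493.1 = 0.3926.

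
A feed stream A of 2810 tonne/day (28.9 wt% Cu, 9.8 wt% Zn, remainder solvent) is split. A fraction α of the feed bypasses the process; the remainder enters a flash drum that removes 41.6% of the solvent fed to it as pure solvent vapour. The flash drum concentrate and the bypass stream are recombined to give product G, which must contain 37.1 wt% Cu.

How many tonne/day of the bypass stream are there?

All 2810×0.289 = 812.09 tonne/day of Cu reaches G, so G = 812.09/0.371 = 2188.9 tonne/day and vapour = 621.08 tonne/day.
The evaporator receives (1−α)·2810 of feed at 0.613 solvent and removes 0.416 of that solvent:
0.416×0.613×(1−α)×2810 = 621.08
(1−α) = 621.08/716.57 = 0.8667;  α = 0.1333.
Bypass flow = 0.1333×2810 = 374.48 tonne/day.

374.5 tonne/day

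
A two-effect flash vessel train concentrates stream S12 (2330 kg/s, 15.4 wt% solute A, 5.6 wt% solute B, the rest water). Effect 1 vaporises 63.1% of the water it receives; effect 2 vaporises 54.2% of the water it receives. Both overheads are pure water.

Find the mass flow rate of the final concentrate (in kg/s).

800.4 kg/s

water in feed = 2330×0.790 = 1840.7 kg/s.
After stage 1: water left = (1−0.631)×1840.7 = 679.22; stream total = 1168.5 kg/s.
After stage 2: water left = (1−0.542)×679.22 = 311.08; final concentrate = 800.38 kg/s.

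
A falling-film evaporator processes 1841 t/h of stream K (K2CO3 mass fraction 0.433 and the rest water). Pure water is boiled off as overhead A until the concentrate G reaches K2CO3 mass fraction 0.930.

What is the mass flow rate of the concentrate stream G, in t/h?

K2CO3 is conserved: 1841×0.433 = 797.15 t/h all reports to the concentrate.
Concentrate = 797.15/(target fraction) = 857.15 t/h.

857.2 t/h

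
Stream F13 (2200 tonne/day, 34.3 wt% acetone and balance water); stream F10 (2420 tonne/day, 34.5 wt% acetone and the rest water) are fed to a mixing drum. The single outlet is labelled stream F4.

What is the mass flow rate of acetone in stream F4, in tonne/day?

1590 tonne/day

acetone out = acetone in = 2200×0.343 + 2420×0.345 = 1589.5 tonne/day.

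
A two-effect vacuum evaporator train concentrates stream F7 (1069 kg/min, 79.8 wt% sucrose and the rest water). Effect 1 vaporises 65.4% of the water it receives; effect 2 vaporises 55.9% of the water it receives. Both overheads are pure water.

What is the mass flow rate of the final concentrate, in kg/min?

886 kg/min

water in feed = 1069×0.202 = 215.94 kg/min.
After stage 1: water left = (1−0.654)×215.94 = 74.715; stream total = 927.78 kg/min.
After stage 2: water left = (1−0.559)×74.715 = 32.949; final concentrate = 886.01 kg/min.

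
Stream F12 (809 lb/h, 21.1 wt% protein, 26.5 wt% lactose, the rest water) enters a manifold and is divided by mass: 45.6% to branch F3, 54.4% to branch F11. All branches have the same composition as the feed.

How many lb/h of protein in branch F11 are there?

Branch F11 total = 0.544×809 = 440.1 lb/h.
protein in F11 = 0.211×440.1 = 92.86 lb/h.

92.86 lb/h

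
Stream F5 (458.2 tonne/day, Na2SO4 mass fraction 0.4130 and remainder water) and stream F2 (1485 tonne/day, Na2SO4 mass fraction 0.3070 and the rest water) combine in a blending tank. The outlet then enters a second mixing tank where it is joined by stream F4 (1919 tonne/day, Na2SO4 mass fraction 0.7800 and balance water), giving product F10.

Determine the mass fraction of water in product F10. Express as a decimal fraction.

Overall, product flow = 3862.2 tonne/day.
water in = 458.2×0.587 + 1485×0.693 + 1919×0.220 = 1720.2 tonne/day.
water fraction in F10 = 0.4454.

0.4454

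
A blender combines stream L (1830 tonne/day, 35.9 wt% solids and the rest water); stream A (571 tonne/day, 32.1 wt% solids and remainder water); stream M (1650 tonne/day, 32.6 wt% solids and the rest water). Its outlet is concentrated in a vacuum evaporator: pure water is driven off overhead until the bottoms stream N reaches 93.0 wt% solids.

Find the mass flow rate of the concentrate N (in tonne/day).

1482 tonne/day

solids entering = 1830×0.359 + 571×0.321 + 1650×0.326 = 1378.2 tonne/day.
All solids reports to N, so N = 1378.2/0.930 = 1481.9 tonne/day.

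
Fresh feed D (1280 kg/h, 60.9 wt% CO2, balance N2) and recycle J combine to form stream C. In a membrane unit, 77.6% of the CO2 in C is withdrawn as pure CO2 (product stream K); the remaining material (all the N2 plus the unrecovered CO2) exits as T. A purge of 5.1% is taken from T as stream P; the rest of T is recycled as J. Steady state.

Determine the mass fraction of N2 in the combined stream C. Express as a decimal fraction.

0.908

N2 enters only via D and leaves only via the purge: 1280×0.391 = 0.051×(N2 in T), and the membrane unit passes all N2, so N2 in C = N2 in T = 9813.3 kg/h.
CO2 in C: m_A = 1280×0.609 + (1−0.051)·(1−0.776)·m_A, so m_A = 779.52/0.7874 = 989.96 kg/h.
C = 989.96 + 9813.3 = 10803 kg/h.
N2 fraction in C = 9813.3/10803 = 0.908.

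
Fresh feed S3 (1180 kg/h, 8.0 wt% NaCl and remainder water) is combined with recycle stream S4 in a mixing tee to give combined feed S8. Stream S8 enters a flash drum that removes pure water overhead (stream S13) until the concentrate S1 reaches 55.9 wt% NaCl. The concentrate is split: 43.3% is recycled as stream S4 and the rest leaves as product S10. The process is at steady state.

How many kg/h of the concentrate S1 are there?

297.8 kg/h

Overall NaCl balance (none leaves overhead): NaCl in fresh feed = NaCl in product, i.e. 1180×0.080 = (1−0.433)·S1·0.559.
S1 = 94.4/(0.559×0.567) = 297.84 kg/h.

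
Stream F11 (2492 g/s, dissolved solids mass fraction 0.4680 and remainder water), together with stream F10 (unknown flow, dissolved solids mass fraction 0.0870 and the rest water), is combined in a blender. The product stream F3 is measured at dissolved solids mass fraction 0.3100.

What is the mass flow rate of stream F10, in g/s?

1766 g/s

Let F10 be the unknown flow. Total out = 2492 + F10.
dissolved solids balance: 1166.3 + 0.087·F10 = 0.310·(2492 + F10)
(0.087 − 0.310)·F10 = 0.310×2492 − 1166.3 = -393.74
F10 = -393.74 / -0.223 = 1765.6 g/s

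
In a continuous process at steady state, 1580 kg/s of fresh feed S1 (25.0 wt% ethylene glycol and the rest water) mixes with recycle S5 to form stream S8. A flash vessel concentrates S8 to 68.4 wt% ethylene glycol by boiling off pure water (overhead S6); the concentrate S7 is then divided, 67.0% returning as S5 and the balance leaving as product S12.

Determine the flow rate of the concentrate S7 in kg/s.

Overall ethylene glycol balance (none leaves overhead): ethylene glycol in fresh feed = ethylene glycol in product, i.e. 1580×0.250 = (1−0.670)·S7·0.684.
S7 = 395/(0.684×0.330) = 1750 kg/s.

1750 kg/s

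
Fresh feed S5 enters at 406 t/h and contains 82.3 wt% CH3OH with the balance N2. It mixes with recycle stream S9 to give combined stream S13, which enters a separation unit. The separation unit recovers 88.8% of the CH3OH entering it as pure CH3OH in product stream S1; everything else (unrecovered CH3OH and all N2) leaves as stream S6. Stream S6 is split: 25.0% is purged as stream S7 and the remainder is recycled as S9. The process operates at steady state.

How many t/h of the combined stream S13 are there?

652.2 t/h

N2 enters only via S5 and leaves only via the purge: 406×0.177 = 0.250×(N2 in S6), and the separation unit passes all N2, so N2 in S13 = N2 in S6 = 287.45 t/h.
CH3OH in S13: m_A = 406×0.823 + (1−0.250)·(1−0.888)·m_A, so m_A = 334.14/0.9160 = 364.78 t/h.
S13 = 364.78 + 287.45 = 652.23 t/h.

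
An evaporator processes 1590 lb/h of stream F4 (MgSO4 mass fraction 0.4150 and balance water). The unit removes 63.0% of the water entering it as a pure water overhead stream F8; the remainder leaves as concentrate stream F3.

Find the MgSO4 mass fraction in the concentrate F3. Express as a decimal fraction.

0.6572

MgSO4 is not removed: 1590×0.415 = 659.85 lb/h of MgSO4 enters F3.
water entering = 1590×0.585 = 930.15 lb/h; overhead removed = 0.630×930.15 = 585.99 lb/h.
Concentrate = 1590 − 585.99 = 1004 lb/h.
Mass fraction = 659.85/1004 = 0.6572.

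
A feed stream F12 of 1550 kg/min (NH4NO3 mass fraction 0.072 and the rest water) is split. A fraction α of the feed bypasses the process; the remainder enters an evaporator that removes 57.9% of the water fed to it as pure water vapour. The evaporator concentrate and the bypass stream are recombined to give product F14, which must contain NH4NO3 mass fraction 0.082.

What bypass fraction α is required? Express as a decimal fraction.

0.773

All 1550×0.072 = 111.6 kg/min of NH4NO3 reaches F14, so F14 = 111.6/0.082 = 1361 kg/min and vapour = 189.02 kg/min.
The evaporator receives (1−α)·1550 of feed at 0.928 water and removes 0.579 of that water:
0.579×0.928×(1−α)×1550 = 189.02
(1−α) = 189.02/832.83 = 0.2270;  α = 0.7730.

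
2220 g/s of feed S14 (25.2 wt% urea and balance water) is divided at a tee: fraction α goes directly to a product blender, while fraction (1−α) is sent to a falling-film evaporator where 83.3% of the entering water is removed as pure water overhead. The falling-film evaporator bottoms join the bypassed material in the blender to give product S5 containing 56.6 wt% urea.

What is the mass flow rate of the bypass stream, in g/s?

243.4 g/s

All 2220×0.252 = 559.44 g/s of urea reaches S5, so S5 = 559.44/0.566 = 988.41 g/s and vapour = 1231.6 g/s.
The evaporator receives (1−α)·2220 of feed at 0.748 water and removes 0.833 of that water:
0.833×0.748×(1−α)×2220 = 1231.6
(1−α) = 1231.6/1383.2 = 0.8904;  α = 0.1096.
Bypass flow = 0.1096×2220 = 243.4 g/s.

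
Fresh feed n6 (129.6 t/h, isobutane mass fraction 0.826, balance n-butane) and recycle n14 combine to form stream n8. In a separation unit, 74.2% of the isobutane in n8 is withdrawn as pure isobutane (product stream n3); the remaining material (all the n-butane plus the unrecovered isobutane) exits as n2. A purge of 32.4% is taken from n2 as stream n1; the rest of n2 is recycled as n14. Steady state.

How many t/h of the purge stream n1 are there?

n-butane enters only via n6 and leaves only via the purge: 129.6×0.174 = 0.324×(n-butane in n2), and the separation unit passes all n-butane, so n-butane in n8 = n-butane in n2 = 69.6 t/h.
isobutane in n8: m_A = 129.6×0.826 + (1−0.324)·(1−0.742)·m_A, so m_A = 107.05/0.8256 = 129.66 t/h.
n2 = (1−0.742)×129.66 + 69.6 = 103.05 t/h.
Purge n1 = 0.324×103.05 = 33.389 t/h.

33.39 t/h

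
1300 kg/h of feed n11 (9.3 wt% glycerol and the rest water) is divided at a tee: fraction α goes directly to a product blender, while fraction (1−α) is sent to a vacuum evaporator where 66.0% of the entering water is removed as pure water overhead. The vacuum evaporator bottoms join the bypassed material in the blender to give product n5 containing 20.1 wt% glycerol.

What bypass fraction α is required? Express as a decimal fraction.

All 1300×0.093 = 120.9 kg/h of glycerol reaches n5, so n5 = 120.9/0.201 = 601.49 kg/h and vapour = 698.51 kg/h.
The evaporator receives (1−α)·1300 of feed at 0.907 water and removes 0.660 of that water:
0.660×0.907×(1−α)×1300 = 698.51
(1−α) = 698.51/778.21 = 0.8976;  α = 0.1024.

0.102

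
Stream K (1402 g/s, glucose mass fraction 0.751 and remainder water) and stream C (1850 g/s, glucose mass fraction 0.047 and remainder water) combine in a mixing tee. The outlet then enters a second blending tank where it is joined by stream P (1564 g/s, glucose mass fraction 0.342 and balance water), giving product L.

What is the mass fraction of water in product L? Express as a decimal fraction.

0.652

Overall, product flow = 4816 g/s.
water in = 1402×0.249 + 1850×0.953 + 1564×0.658 = 3141.3 g/s.
water fraction in L = 0.652.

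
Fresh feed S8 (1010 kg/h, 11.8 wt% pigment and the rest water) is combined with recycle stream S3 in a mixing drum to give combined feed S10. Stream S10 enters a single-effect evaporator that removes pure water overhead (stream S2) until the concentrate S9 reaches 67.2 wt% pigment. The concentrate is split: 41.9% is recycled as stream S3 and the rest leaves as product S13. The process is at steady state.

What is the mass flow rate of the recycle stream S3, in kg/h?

127.9 kg/h

Overall pigment balance (none leaves overhead): pigment in fresh feed = pigment in product, i.e. 1010×0.118 = (1−0.419)·S9·0.672.
S9 = 119.18/(0.672×0.581) = 305.25 kg/h.
Recycle S3 = 0.419×305.25 = 127.9 kg/h.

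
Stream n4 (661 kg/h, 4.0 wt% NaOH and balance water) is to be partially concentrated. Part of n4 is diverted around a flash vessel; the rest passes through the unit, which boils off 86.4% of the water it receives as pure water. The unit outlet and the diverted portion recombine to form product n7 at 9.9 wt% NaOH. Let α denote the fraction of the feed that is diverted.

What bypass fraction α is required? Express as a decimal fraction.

All 661×0.040 = 26.44 kg/h of NaOH reaches n7, so n7 = 26.44/0.099 = 267.07 kg/h and vapour = 393.93 kg/h.
The evaporator receives (1−α)·661 of feed at 0.960 water and removes 0.864 of that water:
0.864×0.960×(1−α)×661 = 393.93
(1−α) = 393.93/548.26 = 0.7185;  α = 0.2815.

0.281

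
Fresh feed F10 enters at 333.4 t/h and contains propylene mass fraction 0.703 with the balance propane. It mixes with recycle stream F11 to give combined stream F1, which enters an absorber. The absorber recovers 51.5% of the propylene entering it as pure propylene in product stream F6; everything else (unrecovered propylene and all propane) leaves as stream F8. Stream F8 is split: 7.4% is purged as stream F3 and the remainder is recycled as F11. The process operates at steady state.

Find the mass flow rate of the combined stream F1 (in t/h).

1764 t/h

propane enters only via F10 and leaves only via the purge: 333.4×0.297 = 0.074×(propane in F8), and the absorber passes all propane, so propane in F1 = propane in F8 = 1338.1 t/h.
propylene in F1: m_A = 333.4×0.703 + (1−0.074)·(1−0.515)·m_A, so m_A = 234.38/0.5509 = 425.46 t/h.
F1 = 425.46 + 1338.1 = 1763.6 t/h.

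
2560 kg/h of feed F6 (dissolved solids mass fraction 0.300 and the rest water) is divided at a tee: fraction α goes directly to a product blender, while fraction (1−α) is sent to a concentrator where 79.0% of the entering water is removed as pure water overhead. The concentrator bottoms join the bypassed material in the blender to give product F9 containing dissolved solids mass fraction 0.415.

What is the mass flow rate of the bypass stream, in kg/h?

1277 kg/h

All 2560×0.300 = 768 kg/h of dissolved solids reaches F9, so F9 = 768/0.415 = 1850.6 kg/h and vapour = 709.4 kg/h.
The evaporator receives (1−α)·2560 of feed at 0.700 water and removes 0.790 of that water:
0.790×0.700×(1−α)×2560 = 709.4
(1−α) = 709.4/1415.7 = 0.5011;  α = 0.4989.
Bypass flow = 0.4989×2560 = 1277.2 kg/h.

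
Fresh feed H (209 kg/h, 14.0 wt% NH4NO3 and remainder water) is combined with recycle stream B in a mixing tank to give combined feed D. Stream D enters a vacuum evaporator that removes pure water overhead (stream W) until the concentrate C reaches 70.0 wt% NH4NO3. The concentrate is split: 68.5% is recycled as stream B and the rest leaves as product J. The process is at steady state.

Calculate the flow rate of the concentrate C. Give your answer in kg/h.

132.7 kg/h

Overall NH4NO3 balance (none leaves overhead): NH4NO3 in fresh feed = NH4NO3 in product, i.e. 209×0.140 = (1−0.685)·C·0.700.
C = 29.26/(0.700×0.315) = 132.7 kg/h.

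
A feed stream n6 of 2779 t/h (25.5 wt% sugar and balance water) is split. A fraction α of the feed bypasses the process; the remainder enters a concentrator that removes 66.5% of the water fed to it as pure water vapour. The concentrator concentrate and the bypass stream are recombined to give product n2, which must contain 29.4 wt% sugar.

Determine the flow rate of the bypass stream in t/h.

All 2779×0.255 = 708.64 t/h of sugar reaches n2, so n2 = 708.64/0.294 = 2410.4 t/h and vapour = 368.64 t/h.
The evaporator receives (1−α)·2779 of feed at 0.745 water and removes 0.665 of that water:
0.665×0.745×(1−α)×2779 = 368.64
(1−α) = 368.64/1376.8 = 0.2678;  α = 0.7322.
Bypass flow = 0.7322×2779 = 2034.9 t/h.

2035 t/h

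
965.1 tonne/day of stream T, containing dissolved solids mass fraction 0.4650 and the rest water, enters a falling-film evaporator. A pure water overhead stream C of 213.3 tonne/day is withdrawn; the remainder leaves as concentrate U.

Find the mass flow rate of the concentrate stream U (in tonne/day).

Concentrate = 965.1 − 213.3 = 751.8 tonne/day.

751.8 tonne/day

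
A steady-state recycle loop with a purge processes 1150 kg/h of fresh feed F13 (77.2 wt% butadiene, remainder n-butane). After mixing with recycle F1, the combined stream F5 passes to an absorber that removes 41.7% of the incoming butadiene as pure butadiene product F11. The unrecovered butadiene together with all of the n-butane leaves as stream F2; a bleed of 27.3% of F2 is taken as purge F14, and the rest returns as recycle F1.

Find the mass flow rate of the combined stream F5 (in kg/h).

n-butane enters only via F13 and leaves only via the purge: 1150×0.228 = 0.273×(n-butane in F2), and the absorber passes all n-butane, so n-butane in F5 = n-butane in F2 = 960.44 kg/h.
butadiene in F5: m_A = 1150×0.772 + (1−0.273)·(1−0.417)·m_A, so m_A = 887.8/0.5762 = 1540.9 kg/h.
F5 = 1540.9 + 960.44 = 2501.3 kg/h.

2501 kg/h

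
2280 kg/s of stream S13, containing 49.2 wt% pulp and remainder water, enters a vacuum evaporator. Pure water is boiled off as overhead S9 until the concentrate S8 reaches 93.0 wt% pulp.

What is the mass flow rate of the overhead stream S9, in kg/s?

pulp is conserved: 2280×0.492 = 1121.8 kg/s all reports to the concentrate.
Concentrate = 1121.8/(target fraction) = 1206.2 kg/s.
Overhead = 2280 − 1206.2 = 1073.8 kg/s.

1074 kg/s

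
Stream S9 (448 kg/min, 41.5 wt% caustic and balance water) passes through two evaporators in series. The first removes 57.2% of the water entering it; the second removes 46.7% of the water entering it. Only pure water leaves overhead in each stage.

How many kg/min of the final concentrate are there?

245.7 kg/min

water in feed = 448×0.585 = 262.08 kg/min.
After stage 1: water left = (1−0.572)×262.08 = 112.17; stream total = 298.09 kg/min.
After stage 2: water left = (1−0.467)×112.17 = 59.787; final concentrate = 245.71 kg/min.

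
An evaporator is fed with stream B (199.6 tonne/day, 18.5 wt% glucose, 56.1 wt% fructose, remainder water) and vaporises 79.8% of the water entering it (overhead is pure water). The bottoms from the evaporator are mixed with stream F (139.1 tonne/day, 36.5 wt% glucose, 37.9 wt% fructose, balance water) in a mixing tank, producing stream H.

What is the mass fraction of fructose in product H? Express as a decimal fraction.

0.5522

Vapour removed = 0.798×0.254×199.6 = 40.457 tonne/day; concentrate = 159.14 tonne/day.
fructose reaching the mixer = 111.98 (from concentrate) + 139.1×0.379 = 164.69 tonne/day.
Product flow = 159.14 + 139.1 = 298.24 tonne/day; fructose fraction = 0.5522.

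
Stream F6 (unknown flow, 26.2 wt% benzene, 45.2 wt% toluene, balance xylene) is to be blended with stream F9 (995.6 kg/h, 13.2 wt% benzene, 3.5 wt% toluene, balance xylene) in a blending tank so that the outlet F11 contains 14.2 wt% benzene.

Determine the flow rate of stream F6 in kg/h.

Let F6 be the unknown flow. Total out = 995.6 + F6.
benzene balance: 131.42 + 0.262·F6 = 0.142·(995.6 + F6)
(0.262 − 0.142)·F6 = 0.142×995.6 − 131.42 = 9.956
F6 = 9.956 / 0.120 = 82.967 kg/h

82.97 kg/h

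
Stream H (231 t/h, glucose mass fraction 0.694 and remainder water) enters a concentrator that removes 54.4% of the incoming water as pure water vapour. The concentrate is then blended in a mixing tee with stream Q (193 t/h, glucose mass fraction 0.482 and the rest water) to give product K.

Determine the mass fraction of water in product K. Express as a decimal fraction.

0.343

Vapour removed = 0.544×0.306×231 = 38.453 t/h; concentrate = 192.55 t/h.
water reaching the mixer = 32.233 (from concentrate) + 193×0.518 = 132.21 t/h.
Product flow = 192.55 + 193 = 385.55 t/h; water fraction = 0.343.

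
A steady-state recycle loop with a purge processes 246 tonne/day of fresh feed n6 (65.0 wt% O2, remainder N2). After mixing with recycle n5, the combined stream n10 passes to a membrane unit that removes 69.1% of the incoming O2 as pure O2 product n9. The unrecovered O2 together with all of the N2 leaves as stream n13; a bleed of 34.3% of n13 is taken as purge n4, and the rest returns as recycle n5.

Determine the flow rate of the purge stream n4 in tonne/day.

N2 enters only via n6 and leaves only via the purge: 246×0.350 = 0.343×(N2 in n13), and the membrane unit passes all N2, so N2 in n10 = N2 in n13 = 251.02 tonne/day.
O2 in n10: m_A = 246×0.650 + (1−0.343)·(1−0.691)·m_A, so m_A = 159.9/0.7970 = 200.63 tonne/day.
n13 = (1−0.691)×200.63 + 251.02 = 313.02 tonne/day.
Purge n4 = 0.343×313.02 = 107.36 tonne/day.

107.4 tonne/day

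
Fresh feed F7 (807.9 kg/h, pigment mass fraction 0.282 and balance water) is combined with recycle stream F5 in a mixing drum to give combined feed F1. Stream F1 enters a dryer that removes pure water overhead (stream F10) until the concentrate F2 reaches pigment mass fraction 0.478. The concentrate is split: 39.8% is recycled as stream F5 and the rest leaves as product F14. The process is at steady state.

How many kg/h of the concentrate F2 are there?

Overall pigment balance (none leaves overhead): pigment in fresh feed = pigment in product, i.e. 807.9×0.282 = (1−0.398)·F2·0.478.
F2 = 227.83/(0.478×0.602) = 791.74 kg/h.

791.7 kg/h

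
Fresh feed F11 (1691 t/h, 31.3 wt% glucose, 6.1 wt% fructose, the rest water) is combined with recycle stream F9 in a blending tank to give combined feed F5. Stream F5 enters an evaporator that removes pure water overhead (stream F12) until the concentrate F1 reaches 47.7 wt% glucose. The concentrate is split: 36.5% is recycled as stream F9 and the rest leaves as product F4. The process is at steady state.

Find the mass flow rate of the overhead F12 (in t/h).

581.4 t/h

Overall glucose balance (none leaves overhead): glucose in fresh feed = glucose in product, i.e. 1691×0.313 = (1−0.365)·F1·0.477.
F1 = 529.28/(0.477×0.635) = 1747.4 t/h.
Recycle F9 = 0.365×1747.4 = 637.81 t/h.
Combined feed F5 = 1691 + 637.81 = 2328.8 t/h.
Overhead F12 = F5 − F1 = 2328.8 − 1747.4 = 581.39 t/h.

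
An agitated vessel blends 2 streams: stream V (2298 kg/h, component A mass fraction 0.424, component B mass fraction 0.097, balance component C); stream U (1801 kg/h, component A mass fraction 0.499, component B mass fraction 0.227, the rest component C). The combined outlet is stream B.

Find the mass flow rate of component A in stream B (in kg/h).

1873 kg/h

component A out = component A in = 2298×0.424 + 1801×0.499 = 1873.1 kg/h.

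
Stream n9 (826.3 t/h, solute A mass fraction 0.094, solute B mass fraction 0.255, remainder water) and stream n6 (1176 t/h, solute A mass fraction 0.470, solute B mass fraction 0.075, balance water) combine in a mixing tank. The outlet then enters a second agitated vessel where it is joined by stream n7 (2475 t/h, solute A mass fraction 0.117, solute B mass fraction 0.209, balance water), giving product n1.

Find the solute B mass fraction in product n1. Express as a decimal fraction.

Overall, product flow = 4477.3 t/h.
solute B in = 826.3×0.255 + 1176×0.075 + 2475×0.209 = 816.18 t/h.
solute B fraction in n1 = 0.182.

0.182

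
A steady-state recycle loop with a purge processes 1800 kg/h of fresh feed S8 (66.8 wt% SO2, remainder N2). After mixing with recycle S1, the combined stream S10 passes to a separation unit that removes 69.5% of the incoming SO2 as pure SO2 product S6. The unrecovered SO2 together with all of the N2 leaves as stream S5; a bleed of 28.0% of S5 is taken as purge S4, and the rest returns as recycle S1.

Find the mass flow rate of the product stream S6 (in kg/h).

SO2 in S10: m_A = 1800×0.668 + (1−0.280)·(1−0.695)·m_A, so m_A = 1202.4/0.7804 = 1540.7 kg/h.
Product S6 = 0.695×1540.7 = 1070.8 kg/h.

1071 kg/h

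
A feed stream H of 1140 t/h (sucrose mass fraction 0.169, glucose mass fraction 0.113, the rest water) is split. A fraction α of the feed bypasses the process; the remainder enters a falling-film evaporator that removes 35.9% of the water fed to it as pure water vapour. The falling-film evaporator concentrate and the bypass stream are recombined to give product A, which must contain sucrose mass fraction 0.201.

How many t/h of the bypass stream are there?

435.9 t/h

All 1140×0.169 = 192.66 t/h of sucrose reaches A, so A = 192.66/0.201 = 958.51 t/h and vapour = 181.49 t/h.
The evaporator receives (1−α)·1140 of feed at 0.718 water and removes 0.359 of that water:
0.359×0.718×(1−α)×1140 = 181.49
(1−α) = 181.49/293.85 = 0.6176;  α = 0.3824.
Bypass flow = 0.3824×1140 = 435.89 t/h.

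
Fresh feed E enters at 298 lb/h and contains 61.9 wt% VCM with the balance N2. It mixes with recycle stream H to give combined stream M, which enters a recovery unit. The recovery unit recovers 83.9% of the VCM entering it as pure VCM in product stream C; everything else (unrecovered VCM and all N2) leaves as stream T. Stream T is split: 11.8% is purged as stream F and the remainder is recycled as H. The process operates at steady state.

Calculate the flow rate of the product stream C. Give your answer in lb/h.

180.4 lb/h

VCM in M: m_A = 298×0.619 + (1−0.118)·(1−0.839)·m_A, so m_A = 184.46/0.8580 = 214.99 lb/h.
Product C = 0.839×214.99 = 180.38 lb/h.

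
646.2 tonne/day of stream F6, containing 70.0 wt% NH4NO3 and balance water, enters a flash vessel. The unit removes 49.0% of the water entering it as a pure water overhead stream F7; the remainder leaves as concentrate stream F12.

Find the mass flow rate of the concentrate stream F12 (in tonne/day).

water entering = 646.2×0.300 = 193.86 tonne/day; overhead removed = 0.490×193.86 = 94.991 tonne/day.
Concentrate = 646.2 − 94.991 = 551.21 tonne/day.

551.2 tonne/day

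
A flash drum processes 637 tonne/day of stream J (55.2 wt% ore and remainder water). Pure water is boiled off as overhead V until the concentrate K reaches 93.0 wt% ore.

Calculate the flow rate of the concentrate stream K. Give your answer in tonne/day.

ore is conserved: 637×0.552 = 351.62 tonne/day all reports to the concentrate.
Concentrate = 351.62/(target fraction) = 378.09 tonne/day.

378.1 tonne/day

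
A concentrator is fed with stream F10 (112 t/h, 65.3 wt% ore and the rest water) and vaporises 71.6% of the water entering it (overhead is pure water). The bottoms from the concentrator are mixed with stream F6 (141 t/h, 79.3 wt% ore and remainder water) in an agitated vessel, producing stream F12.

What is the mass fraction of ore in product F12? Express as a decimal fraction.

0.821

Vapour removed = 0.716×0.347×112 = 27.827 t/h; concentrate = 84.173 t/h.
ore reaching the mixer = 73.136 (from concentrate) + 141×0.793 = 184.95 t/h.
Product flow = 84.173 + 141 = 225.17 t/h; ore fraction = 0.821.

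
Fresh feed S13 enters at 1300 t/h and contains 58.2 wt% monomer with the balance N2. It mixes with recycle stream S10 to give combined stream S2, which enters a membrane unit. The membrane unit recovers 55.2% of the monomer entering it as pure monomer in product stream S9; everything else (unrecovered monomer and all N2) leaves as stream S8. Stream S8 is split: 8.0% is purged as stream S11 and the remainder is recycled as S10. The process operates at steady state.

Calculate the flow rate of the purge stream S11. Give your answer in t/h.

589.5 t/h

N2 enters only via S13 and leaves only via the purge: 1300×0.418 = 0.080×(N2 in S8), and the membrane unit passes all N2, so N2 in S2 = N2 in S8 = 6792.5 t/h.
monomer in S2: m_A = 1300×0.582 + (1−0.080)·(1−0.552)·m_A, so m_A = 756.6/0.5878 = 1287.1 t/h.
S8 = (1−0.552)×1287.1 + 6792.5 = 7369.1 t/h.
Purge S11 = 0.080×7369.1 = 589.53 t/h.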